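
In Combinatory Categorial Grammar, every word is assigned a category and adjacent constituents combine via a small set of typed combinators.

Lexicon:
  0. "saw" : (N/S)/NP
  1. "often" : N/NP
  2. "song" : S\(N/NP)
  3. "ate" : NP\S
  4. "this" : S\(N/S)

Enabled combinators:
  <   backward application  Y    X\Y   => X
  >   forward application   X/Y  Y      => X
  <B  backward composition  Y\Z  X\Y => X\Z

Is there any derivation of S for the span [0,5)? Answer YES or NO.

[0,5] S   <
  [0,4] N/S   >
    [0,1] "saw" : (N/S)/NP
    [1,4] NP   <
      [1,3] S   <
        [1,2] "often" : N/NP
        [2,3] "song" : S\(N/NP)
      [3,4] "ate" : NP\S
  [4,5] "this" : S\(N/S)

YES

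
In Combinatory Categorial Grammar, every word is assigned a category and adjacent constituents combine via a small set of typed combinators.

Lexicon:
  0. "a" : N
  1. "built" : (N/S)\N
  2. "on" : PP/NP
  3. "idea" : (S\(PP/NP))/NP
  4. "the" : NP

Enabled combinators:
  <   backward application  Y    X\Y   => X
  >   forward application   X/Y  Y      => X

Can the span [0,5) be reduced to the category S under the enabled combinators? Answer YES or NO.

NO

N (N/S)\N PP/NP (S\(PP/NP))/NP NP
CKY chart[0,5] = {N}; S ∉ chart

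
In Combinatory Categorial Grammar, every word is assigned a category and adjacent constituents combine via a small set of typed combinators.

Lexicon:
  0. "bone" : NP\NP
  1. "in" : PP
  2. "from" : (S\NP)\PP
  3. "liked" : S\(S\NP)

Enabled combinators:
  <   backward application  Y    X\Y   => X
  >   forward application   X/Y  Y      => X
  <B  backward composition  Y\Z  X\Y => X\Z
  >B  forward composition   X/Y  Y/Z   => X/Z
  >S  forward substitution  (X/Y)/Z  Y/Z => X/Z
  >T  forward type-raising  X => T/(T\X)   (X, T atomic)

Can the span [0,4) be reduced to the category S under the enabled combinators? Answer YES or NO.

[0,4] S   <
  [0,3] S\NP   <B
    [0,1] "bone" : NP\NP
    [1,3] S\NP   <
      [1,2] "in" : PP
      [2,3] "from" : (S\NP)\PP
  [3,4] "liked" : S\(S\NP)

YES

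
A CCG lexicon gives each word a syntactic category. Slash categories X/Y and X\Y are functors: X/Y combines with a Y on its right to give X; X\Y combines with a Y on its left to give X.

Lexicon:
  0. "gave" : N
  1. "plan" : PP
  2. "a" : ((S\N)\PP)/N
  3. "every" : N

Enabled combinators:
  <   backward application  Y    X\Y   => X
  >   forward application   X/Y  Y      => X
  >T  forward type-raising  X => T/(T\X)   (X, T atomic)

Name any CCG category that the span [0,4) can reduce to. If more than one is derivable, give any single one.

S

[0,4] S   >
  [0,1] S/(S\N)   >T
    [0,1] "gave" : N
  [1,4] S\N   <
    [1,2] "plan" : PP
    [2,4] (S\N)\PP   >
      [2,3] "a" : ((S\N)\PP)/N
      [3,4] "every" : N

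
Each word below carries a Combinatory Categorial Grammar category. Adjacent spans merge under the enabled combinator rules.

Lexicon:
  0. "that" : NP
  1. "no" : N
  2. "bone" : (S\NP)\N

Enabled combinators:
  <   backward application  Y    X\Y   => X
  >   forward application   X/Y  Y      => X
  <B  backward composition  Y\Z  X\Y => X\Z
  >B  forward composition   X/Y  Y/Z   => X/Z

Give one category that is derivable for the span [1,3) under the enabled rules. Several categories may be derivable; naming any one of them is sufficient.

S\NP

[0,3] S   <
  [0,1] "that" : NP
  [1,3] S\NP   <
    [1,2] "no" : N
    [2,3] "bone" : (S\NP)\N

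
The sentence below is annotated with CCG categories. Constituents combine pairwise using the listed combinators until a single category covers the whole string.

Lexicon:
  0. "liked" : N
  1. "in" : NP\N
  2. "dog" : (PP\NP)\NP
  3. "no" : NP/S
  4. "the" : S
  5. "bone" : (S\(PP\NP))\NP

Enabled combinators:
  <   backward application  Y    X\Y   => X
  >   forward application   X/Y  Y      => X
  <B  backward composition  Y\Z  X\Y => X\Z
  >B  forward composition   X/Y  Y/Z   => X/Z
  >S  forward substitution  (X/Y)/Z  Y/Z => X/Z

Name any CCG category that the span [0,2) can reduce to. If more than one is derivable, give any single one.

NP

[0,6] S   <
  [0,3] PP\NP   <
    [0,2] NP   <
      [0,1] "liked" : N
      [1,2] "in" : NP\N
    [2,3] "dog" : (PP\NP)\NP
  [3,6] S\(PP\NP)   <
    [3,5] NP   >
      [3,4] "no" : NP/S
      [4,5] "the" : S
    [5,6] "bone" : (S\(PP\NP))\NP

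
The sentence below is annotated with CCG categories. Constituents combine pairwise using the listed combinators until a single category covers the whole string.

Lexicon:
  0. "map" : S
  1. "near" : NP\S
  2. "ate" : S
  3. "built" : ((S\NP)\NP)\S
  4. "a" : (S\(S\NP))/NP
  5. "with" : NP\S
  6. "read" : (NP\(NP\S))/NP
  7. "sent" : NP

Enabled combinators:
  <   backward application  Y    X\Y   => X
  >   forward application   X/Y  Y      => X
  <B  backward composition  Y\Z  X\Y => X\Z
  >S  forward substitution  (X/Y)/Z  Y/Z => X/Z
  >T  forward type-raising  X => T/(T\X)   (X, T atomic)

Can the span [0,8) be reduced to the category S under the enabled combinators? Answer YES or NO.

[0,8] S   <
  [0,4] S\NP   <
    [0,2] NP   >
      [0,1] NP/(NP\S)   >T
        [0,1] "map" : S
      [1,2] "near" : NP\S
    [2,4] (S\NP)\NP   <
      [2,3] "ate" : S
      [3,4] "built" : ((S\NP)\NP)\S
  [4,8] S\(S\NP)   >
    [4,5] "a" : (S\(S\NP))/NP
    [5,8] NP   <
      [5,6] "with" : NP\S
      [6,8] NP\(NP\S)   >
        [6,7] "read" : (NP\(NP\S))/NP
        [7,8] "sent" : NP

YES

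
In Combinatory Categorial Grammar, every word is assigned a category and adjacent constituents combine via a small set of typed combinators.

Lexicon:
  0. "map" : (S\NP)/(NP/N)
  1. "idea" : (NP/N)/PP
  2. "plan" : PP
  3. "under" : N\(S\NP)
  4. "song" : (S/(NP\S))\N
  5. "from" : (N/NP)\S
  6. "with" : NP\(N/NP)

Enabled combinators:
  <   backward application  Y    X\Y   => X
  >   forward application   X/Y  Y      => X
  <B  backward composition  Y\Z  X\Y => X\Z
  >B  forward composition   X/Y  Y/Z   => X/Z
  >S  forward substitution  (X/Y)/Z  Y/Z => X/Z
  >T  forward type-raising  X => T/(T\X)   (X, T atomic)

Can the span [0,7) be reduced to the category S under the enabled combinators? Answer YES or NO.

[0,7] S   >
  [0,5] S/(NP\S)   <
    [0,4] N   <
      [0,3] S\NP   >
        [0,1] "map" : (S\NP)/(NP/N)
        [1,3] NP/N   >
          [1,2] "idea" : (NP/N)/PP
          [2,3] "plan" : PP
      [3,4] "under" : N\(S\NP)
    [4,5] "song" : (S/(NP\S))\N
  [5,7] NP\S   <B
    [5,6] "from" : (N/NP)\S
    [6,7] "with" : NP\(N/NP)

YES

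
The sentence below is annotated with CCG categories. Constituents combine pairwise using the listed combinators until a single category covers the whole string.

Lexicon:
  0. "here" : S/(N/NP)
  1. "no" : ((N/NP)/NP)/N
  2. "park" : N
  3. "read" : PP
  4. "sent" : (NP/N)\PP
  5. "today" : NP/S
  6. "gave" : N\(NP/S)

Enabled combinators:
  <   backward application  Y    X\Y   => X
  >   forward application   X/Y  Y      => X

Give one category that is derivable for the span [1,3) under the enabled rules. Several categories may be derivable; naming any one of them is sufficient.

[0,7] S   >
  [0,1] "here" : S/(N/NP)
  [1,7] N/NP   >
    [1,3] (N/NP)/NP   >
      [1,2] "no" : ((N/NP)/NP)/N
      [2,3] "park" : N
    [3,7] NP   >
      [3,5] NP/N   <
        [3,4] "read" : PP
        [4,5] "sent" : (NP/N)\PP
      [5,7] N   <
        [5,6] "today" : NP/S
        [6,7] "gave" : N\(NP/S)

(N/NP)/NP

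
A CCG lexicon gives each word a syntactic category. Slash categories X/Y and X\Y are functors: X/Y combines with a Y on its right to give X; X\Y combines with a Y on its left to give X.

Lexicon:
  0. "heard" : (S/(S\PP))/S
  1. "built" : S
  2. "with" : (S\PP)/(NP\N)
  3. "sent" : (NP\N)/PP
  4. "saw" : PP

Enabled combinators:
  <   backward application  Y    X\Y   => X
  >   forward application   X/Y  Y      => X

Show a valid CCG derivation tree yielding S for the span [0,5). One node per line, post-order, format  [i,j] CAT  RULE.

[0,1] (S/(S\PP))/S  lex  "heard"
[1,2] S  lex  "built"
[0,2] S/(S\PP)  >  k=1
[2,3] (S\PP)/(NP\N)  lex  "with"
[3,4] (NP\N)/PP  lex  "sent"
[4,5] PP  lex  "saw"
[3,5] NP\N  >  k=4
[2,5] S\PP  >  k=3
[0,5] S  >  k=2

[0,5] S   >
  [0,2] S/(S\PP)   >
    [0,1] "heard" : (S/(S\PP))/S
    [1,2] "built" : S
  [2,5] S\PP   >
    [2,3] "with" : (S\PP)/(NP\N)
    [3,5] NP\N   >
      [3,4] "sent" : (NP\N)/PP
      [4,5] "saw" : PP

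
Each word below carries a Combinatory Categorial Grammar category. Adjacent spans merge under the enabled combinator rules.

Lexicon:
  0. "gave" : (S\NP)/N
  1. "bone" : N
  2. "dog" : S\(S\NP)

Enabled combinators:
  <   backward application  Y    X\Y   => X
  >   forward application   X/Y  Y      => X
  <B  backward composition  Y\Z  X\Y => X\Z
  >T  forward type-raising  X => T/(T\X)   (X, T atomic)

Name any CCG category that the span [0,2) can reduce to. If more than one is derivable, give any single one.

S\NP

[0,3] S   <
  [0,2] S\NP   >
    [0,1] "gave" : (S\NP)/N
    [1,2] "bone" : N
  [2,3] "dog" : S\(S\NP)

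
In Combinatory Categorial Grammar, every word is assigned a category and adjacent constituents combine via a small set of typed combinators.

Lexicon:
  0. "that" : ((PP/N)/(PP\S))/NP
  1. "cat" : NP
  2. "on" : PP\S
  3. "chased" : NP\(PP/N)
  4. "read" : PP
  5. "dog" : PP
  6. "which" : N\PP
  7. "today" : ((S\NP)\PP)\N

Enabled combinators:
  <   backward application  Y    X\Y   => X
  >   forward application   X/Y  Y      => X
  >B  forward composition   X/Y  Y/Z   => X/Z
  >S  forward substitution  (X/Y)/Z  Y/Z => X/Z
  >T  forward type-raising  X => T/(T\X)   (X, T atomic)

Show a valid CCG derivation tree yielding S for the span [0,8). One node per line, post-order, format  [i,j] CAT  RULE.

[0,1] ((PP/N)/(PP\S))/NP  lex  "that"
[1,2] NP  lex  "cat"
[0,2] (PP/N)/(PP\S)  >  k=1
[2,3] PP\S  lex  "on"
[0,3] PP/N  >  k=2
[3,4] NP\(PP/N)  lex  "chased"
[0,4] NP  <  k=3
[4,5] PP  lex  "read"
[5,6] PP  lex  "dog"
[5,6] N/(N\PP)  >T
[6,7] N\PP  lex  "which"
[5,7] N  >  k=6
[7,8] ((S\NP)\PP)\N  lex  "today"
[5,8] (S\NP)\PP  <  k=7
[4,8] S\NP  <  k=5
[0,8] S  <  k=4

[0,8] S   <
  [0,4] NP   <
    [0,3] PP/N   >
      [0,2] (PP/N)/(PP\S)   >
        [0,1] "that" : ((PP/N)/(PP\S))/NP
        [1,2] "cat" : NP
      [2,3] "on" : PP\S
    [3,4] "chased" : NP\(PP/N)
  [4,8] S\NP   <
    [4,5] "read" : PP
    [5,8] (S\NP)\PP   <
      [5,7] N   >
        [5,6] N/(N\PP)   >T
          [5,6] "dog" : PP
        [6,7] "which" : N\PP
      [7,8] "today" : ((S\NP)\PP)\N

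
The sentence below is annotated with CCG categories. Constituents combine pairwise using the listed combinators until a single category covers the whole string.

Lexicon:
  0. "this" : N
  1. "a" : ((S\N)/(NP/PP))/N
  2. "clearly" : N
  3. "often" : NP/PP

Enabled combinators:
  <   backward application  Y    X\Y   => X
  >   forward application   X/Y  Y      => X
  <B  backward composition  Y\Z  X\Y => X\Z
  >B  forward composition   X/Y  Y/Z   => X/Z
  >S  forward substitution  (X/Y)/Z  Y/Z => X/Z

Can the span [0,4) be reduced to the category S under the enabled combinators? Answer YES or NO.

[0,4] S   <
  [0,1] "this" : N
  [1,4] S\N   >
    [1,3] (S\N)/(NP/PP)   >
      [1,2] "a" : ((S\N)/(NP/PP))/N
      [2,3] "clearly" : N
    [3,4] "often" : NP/PP

YES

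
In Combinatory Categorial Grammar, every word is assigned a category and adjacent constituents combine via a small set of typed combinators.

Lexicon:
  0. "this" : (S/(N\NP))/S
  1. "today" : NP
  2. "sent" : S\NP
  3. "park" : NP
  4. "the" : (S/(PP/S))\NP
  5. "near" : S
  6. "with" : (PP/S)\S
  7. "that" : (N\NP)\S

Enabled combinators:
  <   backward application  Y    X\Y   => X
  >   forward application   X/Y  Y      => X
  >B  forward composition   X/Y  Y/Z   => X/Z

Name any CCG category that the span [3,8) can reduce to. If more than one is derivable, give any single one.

[0,8] S   >
  [0,3] S/(N\NP)   >
    [0,1] "this" : (S/(N\NP))/S
    [1,3] S   <
      [1,2] "today" : NP
      [2,3] "sent" : S\NP
  [3,8] N\NP   <
    [3,7] S   >
      [3,5] S/(PP/S)   <
        [3,4] "park" : NP
        [4,5] "the" : (S/(PP/S))\NP
      [5,7] PP/S   <
        [5,6] "near" : S
        [6,7] "with" : (PP/S)\S
    [7,8] "that" : (N\NP)\S

N\NP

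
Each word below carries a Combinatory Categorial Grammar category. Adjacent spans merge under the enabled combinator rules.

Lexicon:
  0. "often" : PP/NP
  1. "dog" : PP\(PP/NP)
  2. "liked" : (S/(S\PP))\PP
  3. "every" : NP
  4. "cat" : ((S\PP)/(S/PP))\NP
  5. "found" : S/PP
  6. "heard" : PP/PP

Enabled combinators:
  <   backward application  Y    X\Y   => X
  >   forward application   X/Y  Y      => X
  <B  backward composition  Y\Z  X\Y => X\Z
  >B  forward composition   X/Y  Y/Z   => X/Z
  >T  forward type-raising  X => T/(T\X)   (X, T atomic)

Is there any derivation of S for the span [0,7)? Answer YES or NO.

[0,7] S   >
  [0,3] S/(S\PP)   <
    [0,2] PP   <
      [0,1] "often" : PP/NP
      [1,2] "dog" : PP\(PP/NP)
    [2,3] "liked" : (S/(S\PP))\PP
  [3,7] S\PP   >
    [3,5] (S\PP)/(S/PP)   <
      [3,4] "every" : NP
      [4,5] "cat" : ((S\PP)/(S/PP))\NP
    [5,7] S/PP   >B
      [5,6] "found" : S/PP
      [6,7] "heard" : PP/PP

YES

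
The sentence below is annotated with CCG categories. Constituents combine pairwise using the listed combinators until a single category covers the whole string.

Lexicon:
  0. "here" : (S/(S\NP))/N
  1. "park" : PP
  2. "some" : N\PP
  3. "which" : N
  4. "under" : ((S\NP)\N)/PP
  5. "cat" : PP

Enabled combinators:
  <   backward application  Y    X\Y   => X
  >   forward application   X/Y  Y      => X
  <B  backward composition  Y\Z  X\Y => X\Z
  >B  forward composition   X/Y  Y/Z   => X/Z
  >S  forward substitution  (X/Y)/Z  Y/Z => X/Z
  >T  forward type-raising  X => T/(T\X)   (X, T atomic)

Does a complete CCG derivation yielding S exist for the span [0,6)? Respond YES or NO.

YES

[0,6] S   >
  [0,3] S/(S\NP)   >
    [0,1] "here" : (S/(S\NP))/N
    [1,3] N   <
      [1,2] "park" : PP
      [2,3] "some" : N\PP
  [3,6] S\NP   <
    [3,4] "which" : N
    [4,6] (S\NP)\N   >
      [4,5] "under" : ((S\NP)\N)/PP
      [5,6] "cat" : PP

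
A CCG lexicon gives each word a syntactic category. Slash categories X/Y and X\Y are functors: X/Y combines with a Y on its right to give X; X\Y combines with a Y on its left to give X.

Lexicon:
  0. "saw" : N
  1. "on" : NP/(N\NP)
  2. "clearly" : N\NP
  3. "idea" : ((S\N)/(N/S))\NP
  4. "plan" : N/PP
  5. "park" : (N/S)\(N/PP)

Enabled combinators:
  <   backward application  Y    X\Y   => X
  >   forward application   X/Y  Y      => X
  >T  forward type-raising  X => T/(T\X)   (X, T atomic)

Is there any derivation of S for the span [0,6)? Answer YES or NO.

YES

[0,6] S   <
  [0,1] "saw" : N
  [1,6] S\N   >
    [1,4] (S\N)/(N/S)   <
      [1,3] NP   >
        [1,2] "on" : NP/(N\NP)
        [2,3] "clearly" : N\NP
      [3,4] "idea" : ((S\N)/(N/S))\NP
    [4,6] N/S   <
      [4,5] "plan" : N/PP
      [5,6] "park" : (N/S)\(N/PP)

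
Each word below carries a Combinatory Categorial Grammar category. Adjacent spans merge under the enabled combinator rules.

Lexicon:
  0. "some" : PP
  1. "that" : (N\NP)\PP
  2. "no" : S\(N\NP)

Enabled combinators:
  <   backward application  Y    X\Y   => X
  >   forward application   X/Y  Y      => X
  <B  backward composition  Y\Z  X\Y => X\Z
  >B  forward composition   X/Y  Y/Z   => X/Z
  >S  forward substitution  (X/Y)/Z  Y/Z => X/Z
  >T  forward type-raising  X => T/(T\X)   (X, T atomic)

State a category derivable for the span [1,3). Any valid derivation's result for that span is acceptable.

[0,3] S   >
  [0,1] S/(S\PP)   >T
    [0,1] "some" : PP
  [1,3] S\PP   <B
    [1,2] "that" : (N\NP)\PP
    [2,3] "no" : S\(N\NP)

S\PP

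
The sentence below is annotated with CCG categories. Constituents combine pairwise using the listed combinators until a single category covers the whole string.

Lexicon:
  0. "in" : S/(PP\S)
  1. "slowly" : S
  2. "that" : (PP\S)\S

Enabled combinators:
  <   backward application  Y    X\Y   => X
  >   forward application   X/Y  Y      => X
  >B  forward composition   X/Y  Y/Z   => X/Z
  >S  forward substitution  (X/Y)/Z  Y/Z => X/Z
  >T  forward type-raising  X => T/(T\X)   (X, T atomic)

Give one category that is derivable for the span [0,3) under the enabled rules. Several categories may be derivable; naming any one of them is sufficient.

[0,3] S   >
  [0,1] "in" : S/(PP\S)
  [1,3] PP\S   <
    [1,2] "slowly" : S
    [2,3] "that" : (PP\S)\S

S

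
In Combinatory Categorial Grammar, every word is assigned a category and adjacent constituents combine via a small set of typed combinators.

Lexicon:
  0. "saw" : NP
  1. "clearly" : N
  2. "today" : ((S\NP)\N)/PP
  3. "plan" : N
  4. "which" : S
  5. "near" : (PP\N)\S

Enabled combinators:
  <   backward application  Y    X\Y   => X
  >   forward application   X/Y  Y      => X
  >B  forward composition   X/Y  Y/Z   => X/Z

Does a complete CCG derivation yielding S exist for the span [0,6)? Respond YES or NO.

YES

[0,6] S   <
  [0,1] "saw" : NP
  [1,6] S\NP   <
    [1,2] "clearly" : N
    [2,6] (S\NP)\N   >
      [2,3] "today" : ((S\NP)\N)/PP
      [3,6] PP   <
        [3,4] "plan" : N
        [4,6] PP\N   <
          [4,5] "which" : S
          [5,6] "near" : (PP\N)\S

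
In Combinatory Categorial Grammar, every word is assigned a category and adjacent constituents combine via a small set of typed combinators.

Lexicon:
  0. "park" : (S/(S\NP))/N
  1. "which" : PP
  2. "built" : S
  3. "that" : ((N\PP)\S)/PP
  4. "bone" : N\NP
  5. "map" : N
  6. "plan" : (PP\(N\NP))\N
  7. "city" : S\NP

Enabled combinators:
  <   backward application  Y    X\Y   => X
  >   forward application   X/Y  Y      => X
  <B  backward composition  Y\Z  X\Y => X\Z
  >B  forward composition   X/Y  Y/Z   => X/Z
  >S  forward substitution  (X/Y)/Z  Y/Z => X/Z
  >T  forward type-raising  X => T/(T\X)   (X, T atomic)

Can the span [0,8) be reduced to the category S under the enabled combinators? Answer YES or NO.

YES

[0,8] S   >
  [0,7] S/(S\NP)   >
    [0,1] "park" : (S/(S\NP))/N
    [1,7] N   <
      [1,2] "which" : PP
      [2,7] N\PP   <
        [2,3] "built" : S
        [3,7] (N\PP)\S   >
          [3,4] "that" : ((N\PP)\S)/PP
          [4,7] PP   <
            [4,5] "bone" : N\NP
            [5,7] PP\(N\NP)   <
              [5,6] "map" : N
              [6,7] "plan" : (PP\(N\NP))\N
  [7,8] "city" : S\NP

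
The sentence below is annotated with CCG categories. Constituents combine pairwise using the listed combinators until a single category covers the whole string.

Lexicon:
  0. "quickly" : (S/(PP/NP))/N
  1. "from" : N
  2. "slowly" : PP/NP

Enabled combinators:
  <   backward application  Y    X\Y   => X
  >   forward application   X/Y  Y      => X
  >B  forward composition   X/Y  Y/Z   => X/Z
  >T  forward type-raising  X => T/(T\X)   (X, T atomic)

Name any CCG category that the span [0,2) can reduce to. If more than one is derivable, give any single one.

[0,3] S   >
  [0,2] S/(PP/NP)   >
    [0,1] "quickly" : (S/(PP/NP))/N
    [1,2] "from" : N
  [2,3] "slowly" : PP/NP

S/(PP/NP)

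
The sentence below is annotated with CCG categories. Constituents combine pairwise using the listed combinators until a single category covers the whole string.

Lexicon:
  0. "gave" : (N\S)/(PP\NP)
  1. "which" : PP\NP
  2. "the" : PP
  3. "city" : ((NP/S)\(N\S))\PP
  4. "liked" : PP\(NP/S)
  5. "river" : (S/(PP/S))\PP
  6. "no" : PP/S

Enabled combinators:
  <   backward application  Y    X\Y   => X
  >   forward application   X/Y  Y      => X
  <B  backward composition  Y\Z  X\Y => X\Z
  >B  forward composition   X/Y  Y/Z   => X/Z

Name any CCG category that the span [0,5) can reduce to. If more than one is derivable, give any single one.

PP

[0,7] S   >
  [0,6] S/(PP/S)   <
    [0,5] PP   <
      [0,4] NP/S   <
        [0,2] N\S   >
          [0,1] "gave" : (N\S)/(PP\NP)
          [1,2] "which" : PP\NP
        [2,4] (NP/S)\(N\S)   <
          [2,3] "the" : PP
          [3,4] "city" : ((NP/S)\(N\S))\PP
      [4,5] "liked" : PP\(NP/S)
    [5,6] "river" : (S/(PP/S))\PP
  [6,7] "no" : PP/S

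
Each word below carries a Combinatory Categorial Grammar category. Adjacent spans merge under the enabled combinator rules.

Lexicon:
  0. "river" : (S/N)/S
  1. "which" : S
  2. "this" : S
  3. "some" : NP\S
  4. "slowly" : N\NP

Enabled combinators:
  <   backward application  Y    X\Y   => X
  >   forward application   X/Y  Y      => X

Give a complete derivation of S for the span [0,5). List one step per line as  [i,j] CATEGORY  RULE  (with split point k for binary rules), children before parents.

[0,5] S   >
  [0,2] S/N   >
    [0,1] "river" : (S/N)/S
    [1,2] "which" : S
  [2,5] N   <
    [2,4] NP   <
      [2,3] "this" : S
      [3,4] "some" : NP\S
    [4,5] "slowly" : N\NP

[0,1] (S/N)/S  lex  "river"
[1,2] S  lex  "which"
[0,2] S/N  >  k=1
[2,3] S  lex  "this"
[3,4] NP\S  lex  "some"
[2,4] NP  <  k=3
[4,5] N\NP  lex  "slowly"
[2,5] N  <  k=4
[0,5] S  >  k=2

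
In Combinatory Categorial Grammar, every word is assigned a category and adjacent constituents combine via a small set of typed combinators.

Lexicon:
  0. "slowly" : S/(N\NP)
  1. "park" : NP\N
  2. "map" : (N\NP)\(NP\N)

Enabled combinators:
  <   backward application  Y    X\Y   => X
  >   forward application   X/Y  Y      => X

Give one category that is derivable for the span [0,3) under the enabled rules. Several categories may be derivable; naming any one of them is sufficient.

[0,3] S   >
  [0,1] "slowly" : S/(N\NP)
  [1,3] N\NP   <
    [1,2] "park" : NP\N
    [2,3] "map" : (N\NP)\(NP\N)

S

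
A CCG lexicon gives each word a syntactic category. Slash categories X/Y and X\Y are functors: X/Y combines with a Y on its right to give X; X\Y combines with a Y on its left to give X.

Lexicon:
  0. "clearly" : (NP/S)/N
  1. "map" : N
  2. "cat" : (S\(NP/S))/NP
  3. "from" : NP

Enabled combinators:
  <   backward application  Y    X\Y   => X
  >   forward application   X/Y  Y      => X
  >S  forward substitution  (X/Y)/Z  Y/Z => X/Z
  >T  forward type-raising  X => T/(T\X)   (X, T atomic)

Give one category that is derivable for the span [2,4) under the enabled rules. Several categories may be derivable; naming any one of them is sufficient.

[0,4] S   <
  [0,2] NP/S   >
    [0,1] "clearly" : (NP/S)/N
    [1,2] "map" : N
  [2,4] S\(NP/S)   >
    [2,3] "cat" : (S\(NP/S))/NP
    [3,4] "from" : NP

S\(NP/S)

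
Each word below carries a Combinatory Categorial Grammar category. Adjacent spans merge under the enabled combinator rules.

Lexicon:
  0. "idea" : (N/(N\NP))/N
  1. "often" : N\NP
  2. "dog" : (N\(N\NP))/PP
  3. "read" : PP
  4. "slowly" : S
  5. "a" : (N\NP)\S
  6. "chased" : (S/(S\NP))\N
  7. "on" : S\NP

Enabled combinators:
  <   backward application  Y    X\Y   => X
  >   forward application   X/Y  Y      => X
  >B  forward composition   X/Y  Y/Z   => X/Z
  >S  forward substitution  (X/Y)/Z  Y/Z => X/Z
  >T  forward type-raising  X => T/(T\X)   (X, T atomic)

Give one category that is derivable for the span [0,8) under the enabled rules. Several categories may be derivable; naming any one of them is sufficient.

S

[0,8] S   >
  [0,7] S/(S\NP)   <
    [0,6] N   >
      [0,4] N/(N\NP)   >
        [0,1] "idea" : (N/(N\NP))/N
        [1,4] N   <
          [1,2] "often" : N\NP
          [2,4] N\(N\NP)   >
            [2,3] "dog" : (N\(N\NP))/PP
            [3,4] "read" : PP
      [4,6] N\NP   <
        [4,5] "slowly" : S
        [5,6] "a" : (N\NP)\S
    [6,7] "chased" : (S/(S\NP))\N
  [7,8] "on" : S\NP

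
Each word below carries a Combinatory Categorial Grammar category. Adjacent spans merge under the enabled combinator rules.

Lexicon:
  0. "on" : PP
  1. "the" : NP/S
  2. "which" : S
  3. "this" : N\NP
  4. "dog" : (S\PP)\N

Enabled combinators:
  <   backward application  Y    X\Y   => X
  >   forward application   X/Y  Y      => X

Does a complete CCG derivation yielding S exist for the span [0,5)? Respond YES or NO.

[0,5] S   <
  [0,1] "on" : PP
  [1,5] S\PP   <
    [1,4] N   <
      [1,3] NP   >
        [1,2] "the" : NP/S
        [2,3] "which" : S
      [3,4] "this" : N\NP
    [4,5] "dog" : (S\PP)\N

YES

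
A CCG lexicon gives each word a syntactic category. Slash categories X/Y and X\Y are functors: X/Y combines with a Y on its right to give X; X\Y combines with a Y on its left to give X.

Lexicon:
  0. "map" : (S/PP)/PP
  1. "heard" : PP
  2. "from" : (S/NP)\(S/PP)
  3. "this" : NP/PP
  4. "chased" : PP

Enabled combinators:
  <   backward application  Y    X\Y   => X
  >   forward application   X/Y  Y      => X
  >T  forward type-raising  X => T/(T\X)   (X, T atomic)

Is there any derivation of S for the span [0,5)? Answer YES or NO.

[0,5] S   >
  [0,3] S/NP   <
    [0,2] S/PP   >
      [0,1] "map" : (S/PP)/PP
      [1,2] "heard" : PP
    [2,3] "from" : (S/NP)\(S/PP)
  [3,5] NP   >
    [3,4] "this" : NP/PP
    [4,5] "chased" : PP

YES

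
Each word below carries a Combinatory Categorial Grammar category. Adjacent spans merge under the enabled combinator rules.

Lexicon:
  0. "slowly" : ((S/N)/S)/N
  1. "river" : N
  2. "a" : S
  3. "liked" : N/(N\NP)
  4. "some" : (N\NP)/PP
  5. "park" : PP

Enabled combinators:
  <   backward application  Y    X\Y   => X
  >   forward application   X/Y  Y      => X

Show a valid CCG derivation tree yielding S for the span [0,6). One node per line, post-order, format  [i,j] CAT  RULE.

[0,1] ((S/N)/S)/N  lex  "slowly"
[1,2] N  lex  "river"
[0,2] (S/N)/S  >  k=1
[2,3] S  lex  "a"
[0,3] S/N  >  k=2
[3,4] N/(N\NP)  lex  "liked"
[4,5] (N\NP)/PP  lex  "some"
[5,6] PP  lex  "park"
[4,6] N\NP  >  k=5
[3,6] N  >  k=4
[0,6] S  >  k=3

[0,6] S   >
  [0,3] S/N   >
    [0,2] (S/N)/S   >
      [0,1] "slowly" : ((S/N)/S)/N
      [1,2] "river" : N
    [2,3] "a" : S
  [3,6] N   >
    [3,4] "liked" : N/(N\NP)
    [4,6] N\NP   >
      [4,5] "some" : (N\NP)/PP
      [5,6] "park" : PP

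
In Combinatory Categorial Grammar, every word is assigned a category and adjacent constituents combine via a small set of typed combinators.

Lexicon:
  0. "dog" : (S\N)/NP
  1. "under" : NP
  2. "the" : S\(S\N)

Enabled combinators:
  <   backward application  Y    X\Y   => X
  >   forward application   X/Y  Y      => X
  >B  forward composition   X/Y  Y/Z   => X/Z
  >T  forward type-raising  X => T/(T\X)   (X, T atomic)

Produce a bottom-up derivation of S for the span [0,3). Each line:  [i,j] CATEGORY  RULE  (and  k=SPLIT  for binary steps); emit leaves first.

[0,3] S   <
  [0,2] S\N   >
    [0,1] "dog" : (S\N)/NP
    [1,2] "under" : NP
  [2,3] "the" : S\(S\N)

[0,1] (S\N)/NP  lex  "dog"
[1,2] NP  lex  "under"
[0,2] S\N  >  k=1
[2,3] S\(S\N)  lex  "the"
[0,3] S  <  k=2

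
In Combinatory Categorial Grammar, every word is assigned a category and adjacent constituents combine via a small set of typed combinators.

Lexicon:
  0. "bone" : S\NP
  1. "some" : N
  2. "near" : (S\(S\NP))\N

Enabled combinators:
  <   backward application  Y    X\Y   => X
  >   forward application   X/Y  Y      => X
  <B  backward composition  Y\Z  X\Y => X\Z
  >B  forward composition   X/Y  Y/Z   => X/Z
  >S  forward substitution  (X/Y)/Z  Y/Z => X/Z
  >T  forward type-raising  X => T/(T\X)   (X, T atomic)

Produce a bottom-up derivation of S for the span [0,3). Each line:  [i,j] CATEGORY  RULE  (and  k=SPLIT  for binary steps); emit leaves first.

[0,1] S\NP  lex  "bone"
[1,2] N  lex  "some"
[2,3] (S\(S\NP))\N  lex  "near"
[1,3] S\(S\NP)  <  k=2
[0,3] S  <  k=1

[0,3] S   <
  [0,1] "bone" : S\NP
  [1,3] S\(S\NP)   <
    [1,2] "some" : N
    [2,3] "near" : (S\(S\NP))\N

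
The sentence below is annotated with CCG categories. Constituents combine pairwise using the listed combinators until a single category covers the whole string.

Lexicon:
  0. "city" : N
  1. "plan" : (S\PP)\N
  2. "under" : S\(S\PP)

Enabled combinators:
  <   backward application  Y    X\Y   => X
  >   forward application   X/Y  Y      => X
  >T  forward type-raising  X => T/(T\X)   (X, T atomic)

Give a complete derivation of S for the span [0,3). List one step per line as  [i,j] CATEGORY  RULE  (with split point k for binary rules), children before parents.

[0,1] N  lex  "city"
[1,2] (S\PP)\N  lex  "plan"
[0,2] S\PP  <  k=1
[2,3] S\(S\PP)  lex  "under"
[0,3] S  <  k=2

[0,3] S   <
  [0,2] S\PP   <
    [0,1] "city" : N
    [1,2] "plan" : (S\PP)\N
  [2,3] "under" : S\(S\PP)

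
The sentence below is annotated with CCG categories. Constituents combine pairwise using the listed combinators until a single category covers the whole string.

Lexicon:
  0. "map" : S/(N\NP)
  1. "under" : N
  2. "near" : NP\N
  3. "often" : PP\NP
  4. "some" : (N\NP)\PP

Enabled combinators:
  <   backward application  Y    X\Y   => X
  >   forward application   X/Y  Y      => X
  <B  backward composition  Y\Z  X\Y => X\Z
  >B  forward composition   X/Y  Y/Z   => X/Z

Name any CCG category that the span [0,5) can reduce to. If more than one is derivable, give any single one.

[0,5] S   >
  [0,1] "map" : S/(N\NP)
  [1,5] N\NP   <
    [1,4] PP   <
      [1,3] NP   <
        [1,2] "under" : N
        [2,3] "near" : NP\N
      [3,4] "often" : PP\NP
    [4,5] "some" : (N\NP)\PP

S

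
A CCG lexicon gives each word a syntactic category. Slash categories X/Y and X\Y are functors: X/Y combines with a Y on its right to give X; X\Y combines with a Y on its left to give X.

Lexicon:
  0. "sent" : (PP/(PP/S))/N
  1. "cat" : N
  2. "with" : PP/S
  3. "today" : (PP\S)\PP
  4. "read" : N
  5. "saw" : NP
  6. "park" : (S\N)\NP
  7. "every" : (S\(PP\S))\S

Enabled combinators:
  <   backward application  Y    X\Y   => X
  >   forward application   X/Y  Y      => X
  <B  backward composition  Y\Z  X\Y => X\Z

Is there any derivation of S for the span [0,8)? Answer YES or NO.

YES

[0,8] S   <
  [0,3] PP   >
    [0,2] PP/(PP/S)   >
      [0,1] "sent" : (PP/(PP/S))/N
      [1,2] "cat" : N
    [2,3] "with" : PP/S
  [3,8] S\PP   <B
    [3,4] "today" : (PP\S)\PP
    [4,8] S\(PP\S)   <
      [4,7] S   <
        [4,5] "read" : N
        [5,7] S\N   <
          [5,6] "saw" : NP
          [6,7] "park" : (S\N)\NP
      [7,8] "every" : (S\(PP\S))\S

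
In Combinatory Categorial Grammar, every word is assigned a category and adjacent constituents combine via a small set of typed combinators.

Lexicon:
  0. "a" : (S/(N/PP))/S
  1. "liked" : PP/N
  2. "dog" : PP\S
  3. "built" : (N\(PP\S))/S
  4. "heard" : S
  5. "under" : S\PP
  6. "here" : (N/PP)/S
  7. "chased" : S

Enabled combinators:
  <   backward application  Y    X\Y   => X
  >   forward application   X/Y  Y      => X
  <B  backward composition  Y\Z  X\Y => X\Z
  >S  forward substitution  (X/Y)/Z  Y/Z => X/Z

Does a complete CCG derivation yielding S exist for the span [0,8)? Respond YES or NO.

[0,8] S   >
  [0,6] S/(N/PP)   >
    [0,1] "a" : (S/(N/PP))/S
    [1,6] S   <
      [1,5] PP   >
        [1,2] "liked" : PP/N
        [2,5] N   <
          [2,3] "dog" : PP\S
          [3,5] N\(PP\S)   >
            [3,4] "built" : (N\(PP\S))/S
            [4,5] "heard" : S
      [5,6] "under" : S\PP
  [6,8] N/PP   >
    [6,7] "here" : (N/PP)/S
    [7,8] "chased" : S

YES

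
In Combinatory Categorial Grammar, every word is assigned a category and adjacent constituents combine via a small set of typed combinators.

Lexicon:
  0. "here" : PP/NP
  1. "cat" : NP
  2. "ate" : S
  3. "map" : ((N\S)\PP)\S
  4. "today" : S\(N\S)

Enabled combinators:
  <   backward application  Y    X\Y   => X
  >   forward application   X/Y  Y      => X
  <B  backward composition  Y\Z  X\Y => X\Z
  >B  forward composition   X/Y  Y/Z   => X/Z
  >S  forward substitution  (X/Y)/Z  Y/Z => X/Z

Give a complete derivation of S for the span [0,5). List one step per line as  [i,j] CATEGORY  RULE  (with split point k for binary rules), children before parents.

[0,5] S   <
  [0,4] N\S   <
    [0,2] PP   >
      [0,1] "here" : PP/NP
      [1,2] "cat" : NP
    [2,4] (N\S)\PP   <
      [2,3] "ate" : S
      [3,4] "map" : ((N\S)\PP)\S
  [4,5] "today" : S\(N\S)

[0,1] PP/NP  lex  "here"
[1,2] NP  lex  "cat"
[0,2] PP  >  k=1
[2,3] S  lex  "ate"
[3,4] ((N\S)\PP)\S  lex  "map"
[2,4] (N\S)\PP  <  k=3
[0,4] N\S  <  k=2
[4,5] S\(N\S)  lex  "today"
[0,5] S  <  k=4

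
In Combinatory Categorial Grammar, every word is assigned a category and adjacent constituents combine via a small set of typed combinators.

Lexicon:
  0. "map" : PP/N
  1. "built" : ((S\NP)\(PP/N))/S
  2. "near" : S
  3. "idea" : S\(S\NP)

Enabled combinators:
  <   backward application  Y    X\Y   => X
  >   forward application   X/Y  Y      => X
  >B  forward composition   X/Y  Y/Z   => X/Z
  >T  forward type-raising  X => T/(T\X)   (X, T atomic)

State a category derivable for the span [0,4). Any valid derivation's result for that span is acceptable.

S

[0,4] S   <
  [0,3] S\NP   <
    [0,1] "map" : PP/N
    [1,3] (S\NP)\(PP/N)   >
      [1,2] "built" : ((S\NP)\(PP/N))/S
      [2,3] "near" : S
  [3,4] "idea" : S\(S\NP)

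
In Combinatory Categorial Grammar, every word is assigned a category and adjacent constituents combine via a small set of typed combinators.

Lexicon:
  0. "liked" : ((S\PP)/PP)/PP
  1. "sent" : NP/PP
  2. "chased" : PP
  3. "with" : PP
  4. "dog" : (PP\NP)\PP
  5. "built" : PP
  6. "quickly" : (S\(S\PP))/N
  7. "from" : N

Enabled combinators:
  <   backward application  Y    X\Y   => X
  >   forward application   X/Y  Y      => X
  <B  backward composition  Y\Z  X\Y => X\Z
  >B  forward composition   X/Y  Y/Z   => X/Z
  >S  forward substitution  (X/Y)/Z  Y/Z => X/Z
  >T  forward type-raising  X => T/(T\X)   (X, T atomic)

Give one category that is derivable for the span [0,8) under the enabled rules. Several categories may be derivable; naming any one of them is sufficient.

[0,8] S   <
  [0,6] S\PP   >
    [0,5] (S\PP)/PP   >
      [0,1] "liked" : ((S\PP)/PP)/PP
      [1,5] PP   <
        [1,3] NP   >
          [1,2] "sent" : NP/PP
          [2,3] "chased" : PP
        [3,5] PP\NP   <
          [3,4] "with" : PP
          [4,5] "dog" : (PP\NP)\PP
    [5,6] "built" : PP
  [6,8] S\(S\PP)   >
    [6,7] "quickly" : (S\(S\PP))/N
    [7,8] "from" : N

S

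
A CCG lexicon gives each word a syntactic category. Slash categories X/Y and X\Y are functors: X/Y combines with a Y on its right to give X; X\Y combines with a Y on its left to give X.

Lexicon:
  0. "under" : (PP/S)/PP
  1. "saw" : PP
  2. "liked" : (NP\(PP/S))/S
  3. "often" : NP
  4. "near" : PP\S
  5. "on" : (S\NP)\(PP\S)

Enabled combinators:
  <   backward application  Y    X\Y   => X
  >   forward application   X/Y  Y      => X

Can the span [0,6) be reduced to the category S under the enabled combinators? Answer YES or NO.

NO

(PP/S)/PP PP (NP\(PP/S))/S NP PP\S (S\NP)\(PP\S)
CKY chart[0,6] = {NP}; S ∉ chart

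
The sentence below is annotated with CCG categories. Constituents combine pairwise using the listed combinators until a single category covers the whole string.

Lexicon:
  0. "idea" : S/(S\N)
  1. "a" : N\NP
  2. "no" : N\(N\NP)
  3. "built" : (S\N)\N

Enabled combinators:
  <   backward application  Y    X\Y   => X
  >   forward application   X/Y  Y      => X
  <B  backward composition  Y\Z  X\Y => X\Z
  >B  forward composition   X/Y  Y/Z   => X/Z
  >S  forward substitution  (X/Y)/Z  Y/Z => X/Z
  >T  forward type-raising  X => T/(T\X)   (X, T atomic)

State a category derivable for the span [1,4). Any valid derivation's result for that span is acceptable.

S\N

[0,4] S   >
  [0,1] "idea" : S/(S\N)
  [1,4] S\N   <
    [1,3] N   <
      [1,2] "a" : N\NP
      [2,3] "no" : N\(N\NP)
    [3,4] "built" : (S\N)\N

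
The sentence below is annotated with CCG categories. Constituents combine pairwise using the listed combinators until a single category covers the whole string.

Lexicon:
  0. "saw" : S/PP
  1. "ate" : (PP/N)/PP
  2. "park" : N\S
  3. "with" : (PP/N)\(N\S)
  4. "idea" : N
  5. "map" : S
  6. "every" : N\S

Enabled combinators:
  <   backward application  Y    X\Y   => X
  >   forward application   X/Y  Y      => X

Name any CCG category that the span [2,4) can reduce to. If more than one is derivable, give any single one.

[0,7] S   >
  [0,1] "saw" : S/PP
  [1,7] PP   >
    [1,5] PP/N   >
      [1,2] "ate" : (PP/N)/PP
      [2,5] PP   >
        [2,4] PP/N   <
          [2,3] "park" : N\S
          [3,4] "with" : (PP/N)\(N\S)
        [4,5] "idea" : N
    [5,7] N   <
      [5,6] "map" : S
      [6,7] "every" : N\S

PP/N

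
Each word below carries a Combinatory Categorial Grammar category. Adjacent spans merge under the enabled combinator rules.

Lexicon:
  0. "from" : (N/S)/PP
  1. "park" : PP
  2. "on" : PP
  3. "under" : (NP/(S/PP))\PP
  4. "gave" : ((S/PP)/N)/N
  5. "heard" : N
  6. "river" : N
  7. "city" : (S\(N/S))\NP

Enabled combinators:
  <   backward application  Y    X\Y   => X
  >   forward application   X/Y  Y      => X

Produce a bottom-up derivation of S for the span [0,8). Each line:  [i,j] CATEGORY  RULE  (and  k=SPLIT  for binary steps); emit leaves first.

[0,8] S   <
  [0,2] N/S   >
    [0,1] "from" : (N/S)/PP
    [1,2] "park" : PP
  [2,8] S\(N/S)   <
    [2,7] NP   >
      [2,4] NP/(S/PP)   <
        [2,3] "on" : PP
        [3,4] "under" : (NP/(S/PP))\PP
      [4,7] S/PP   >
        [4,6] (S/PP)/N   >
          [4,5] "gave" : ((S/PP)/N)/N
          [5,6] "heard" : N
        [6,7] "river" : N
    [7,8] "city" : (S\(N/S))\NP

[0,1] (N/S)/PP  lex  "from"
[1,2] PP  lex  "park"
[0,2] N/S  >  k=1
[2,3] PP  lex  "on"
[3,4] (NP/(S/PP))\PP  lex  "under"
[2,4] NP/(S/PP)  <  k=3
[4,5] ((S/PP)/N)/N  lex  "gave"
[5,6] N  lex  "heard"
[4,6] (S/PP)/N  >  k=5
[6,7] N  lex  "river"
[4,7] S/PP  >  k=6
[2,7] NP  >  k=4
[7,8] (S\(N/S))\NP  lex  "city"
[2,8] S\(N/S)  <  k=7
[0,8] S  <  k=2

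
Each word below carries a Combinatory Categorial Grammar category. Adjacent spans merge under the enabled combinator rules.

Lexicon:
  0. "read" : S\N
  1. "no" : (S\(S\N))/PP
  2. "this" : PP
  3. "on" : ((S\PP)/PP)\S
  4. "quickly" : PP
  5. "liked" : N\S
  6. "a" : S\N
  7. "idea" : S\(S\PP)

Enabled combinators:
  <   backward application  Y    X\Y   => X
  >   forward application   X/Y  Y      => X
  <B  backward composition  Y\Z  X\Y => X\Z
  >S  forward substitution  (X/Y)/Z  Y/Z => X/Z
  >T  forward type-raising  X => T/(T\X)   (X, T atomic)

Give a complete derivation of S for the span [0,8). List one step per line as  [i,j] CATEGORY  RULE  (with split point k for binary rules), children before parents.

[0,8] S   <
  [0,7] S\PP   <B
    [0,5] S\PP   >
      [0,4] (S\PP)/PP   <
        [0,3] S   <
          [0,1] "read" : S\N
          [1,3] S\(S\N)   >
            [1,2] "no" : (S\(S\N))/PP
            [2,3] "this" : PP
        [3,4] "on" : ((S\PP)/PP)\S
      [4,5] "quickly" : PP
    [5,7] S\S   <B
      [5,6] "liked" : N\S
      [6,7] "a" : S\N
  [7,8] "idea" : S\(S\PP)

[0,1] S\N  lex  "read"
[1,2] (S\(S\N))/PP  lex  "no"
[2,3] PP  lex  "this"
[1,3] S\(S\N)  >  k=2
[0,3] S  <  k=1
[3,4] ((S\PP)/PP)\S  lex  "on"
[0,4] (S\PP)/PP  <  k=3
[4,5] PP  lex  "quickly"
[0,5] S\PP  >  k=4
[5,6] N\S  lex  "liked"
[6,7] S\N  lex  "a"
[5,7] S\S  <B  k=6
[0,7] S\PP  <B  k=5
[7,8] S\(S\PP)  lex  "idea"
[0,8] S  <  k=7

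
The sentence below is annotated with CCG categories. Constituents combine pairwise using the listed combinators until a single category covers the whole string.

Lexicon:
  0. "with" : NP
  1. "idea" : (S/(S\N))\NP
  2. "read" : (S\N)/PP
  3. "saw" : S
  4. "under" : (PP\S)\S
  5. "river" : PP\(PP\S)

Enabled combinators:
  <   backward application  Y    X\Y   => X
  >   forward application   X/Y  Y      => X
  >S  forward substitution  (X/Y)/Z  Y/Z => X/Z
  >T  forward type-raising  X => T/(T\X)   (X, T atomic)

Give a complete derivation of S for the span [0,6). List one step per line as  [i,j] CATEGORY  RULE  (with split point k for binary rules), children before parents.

[0,1] NP  lex  "with"
[1,2] (S/(S\N))\NP  lex  "idea"
[0,2] S/(S\N)  <  k=1
[2,3] (S\N)/PP  lex  "read"
[3,4] S  lex  "saw"
[4,5] (PP\S)\S  lex  "under"
[3,5] PP\S  <  k=4
[5,6] PP\(PP\S)  lex  "river"
[3,6] PP  <  k=5
[2,6] S\N  >  k=3
[0,6] S  >  k=2

[0,6] S   >
  [0,2] S/(S\N)   <
    [0,1] "with" : NP
    [1,2] "idea" : (S/(S\N))\NP
  [2,6] S\N   >
    [2,3] "read" : (S\N)/PP
    [3,6] PP   <
      [3,5] PP\S   <
        [3,4] "saw" : S
        [4,5] "under" : (PP\S)\S
      [5,6] "river" : PP\(PP\S)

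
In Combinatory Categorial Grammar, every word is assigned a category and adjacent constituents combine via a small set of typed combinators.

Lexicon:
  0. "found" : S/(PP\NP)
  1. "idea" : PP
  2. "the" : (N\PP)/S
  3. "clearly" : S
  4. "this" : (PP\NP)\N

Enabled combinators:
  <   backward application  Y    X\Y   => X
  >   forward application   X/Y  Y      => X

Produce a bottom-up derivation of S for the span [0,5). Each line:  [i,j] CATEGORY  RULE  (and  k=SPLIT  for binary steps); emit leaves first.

[0,5] S   >
  [0,1] "found" : S/(PP\NP)
  [1,5] PP\NP   <
    [1,4] N   <
      [1,2] "idea" : PP
      [2,4] N\PP   >
        [2,3] "the" : (N\PP)/S
        [3,4] "clearly" : S
    [4,5] "this" : (PP\NP)\N

[0,1] S/(PP\NP)  lex  "found"
[1,2] PP  lex  "idea"
[2,3] (N\PP)/S  lex  "the"
[3,4] S  lex  "clearly"
[2,4] N\PP  >  k=3
[1,4] N  <  k=2
[4,5] (PP\NP)\N  lex  "this"
[1,5] PP\NP  <  k=4
[0,5] S  >  k=1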